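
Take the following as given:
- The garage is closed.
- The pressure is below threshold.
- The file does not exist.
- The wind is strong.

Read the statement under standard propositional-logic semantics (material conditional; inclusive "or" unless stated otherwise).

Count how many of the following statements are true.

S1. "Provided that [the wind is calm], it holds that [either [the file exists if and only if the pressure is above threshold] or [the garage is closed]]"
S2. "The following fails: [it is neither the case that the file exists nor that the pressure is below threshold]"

Let L = "the wind is strong" (T), K = "the file exists" (F), P = "the pressure is above threshold" (F), S = "the garage is closed" (T).

S1: In symbols: ¬L → ((K ↔ P) ∨ S)

¬L = ¬T = F
K ↔ P = F ↔ F = T
(K ↔ P) ∨ S = T ∨ T = T
¬L → ((K ↔ P) ∨ S) = F → T = T
Thus S1 is true.

S2: In symbols: ¬(K ↓ ¬P)

¬P = ¬F = T
K ↓ ¬P = F ↓ T = F
¬(K ↓ ¬P) = ¬F = T
Hence S2 is true.

2 of the 2 statements are true (S1, S2).

2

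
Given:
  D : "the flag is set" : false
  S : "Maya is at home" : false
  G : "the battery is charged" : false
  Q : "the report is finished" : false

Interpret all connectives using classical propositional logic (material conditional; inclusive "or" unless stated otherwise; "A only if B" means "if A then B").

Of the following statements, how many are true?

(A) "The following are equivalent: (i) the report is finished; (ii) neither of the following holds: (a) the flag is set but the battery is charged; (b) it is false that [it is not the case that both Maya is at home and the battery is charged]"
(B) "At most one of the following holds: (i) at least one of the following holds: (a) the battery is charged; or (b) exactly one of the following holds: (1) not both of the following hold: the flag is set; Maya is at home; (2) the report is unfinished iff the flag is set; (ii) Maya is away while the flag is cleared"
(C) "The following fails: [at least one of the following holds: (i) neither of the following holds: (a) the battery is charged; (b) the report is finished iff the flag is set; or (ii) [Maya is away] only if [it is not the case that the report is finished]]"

0

(A): Parsed as Q ↔ ((D ∧ G) ↓ ¬(S ↑ G))

D ∧ G = F ∧ F = F
S ↑ G = F ↑ F = T
¬(S ↑ G) = ¬T = F
(D ∧ G) ↓ ¬(S ↑ G) = F ↓ F = T
Q ↔ ((D ∧ G) ↓ ¬(S ↑ G)) = F ↔ T = F
Thus (A) is false.

(B): Parsed as (G ∨ ((D ↑ S) ⊕ (¬Q ↔ D))) ↑ (¬S ∧ ¬D)

D ↑ S = F ↑ F = T
¬Q = ¬F = T
¬Q ↔ D = T ↔ F = F
(D ↑ S) ⊕ (¬Q ↔ D) = T ⊕ F = T
G ∨ ((D ↑ S) ⊕ (¬Q ↔ D)) = F ∨ T = T
¬S = ¬F = T
¬D = ¬F = T
¬S ∧ ¬D = T ∧ T = T
(G ∨ ((D ↑ S) ⊕ (¬Q ↔ D))) ↑ (¬S ∧ ¬D) = T ↑ T = F
Thus (B) is false.

(C): This is ¬((G ↓ (Q ↔ D)) ∨ (¬S → ¬Q)).

Q ↔ D = F ↔ F = T
G ↓ (Q ↔ D) = F ↓ T = F
¬S = ¬F = T
¬Q = ¬F = T
¬S → ¬Q = T → T = T
(G ↓ (Q ↔ D)) ∨ (¬S → ¬Q) = F ∨ T = T
¬((G ↓ (Q ↔ D)) ∨ (¬S → ¬Q)) = ¬T = F
So (C) is false.

0 of the 3 statements are true (none).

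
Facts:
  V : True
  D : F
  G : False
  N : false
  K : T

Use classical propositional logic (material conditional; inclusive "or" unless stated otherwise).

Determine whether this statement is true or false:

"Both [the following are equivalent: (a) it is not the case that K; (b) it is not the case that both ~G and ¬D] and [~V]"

false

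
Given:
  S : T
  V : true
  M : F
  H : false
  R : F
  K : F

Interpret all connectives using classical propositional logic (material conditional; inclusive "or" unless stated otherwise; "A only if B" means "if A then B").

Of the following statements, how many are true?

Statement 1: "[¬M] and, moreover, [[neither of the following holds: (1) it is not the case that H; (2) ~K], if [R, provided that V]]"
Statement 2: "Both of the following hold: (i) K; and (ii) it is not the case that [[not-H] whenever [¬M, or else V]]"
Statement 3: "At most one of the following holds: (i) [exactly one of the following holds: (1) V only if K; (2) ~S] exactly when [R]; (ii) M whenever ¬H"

Statement 1: Formalization: ¬M ∧ ((V → R) → (¬H ↓ ¬K))

¬M = ¬F = T
V → R = T → F = F
¬H = ¬F = T
¬K = ¬F = T
¬H ↓ ¬K = T ↓ T = F
(V → R) → (¬H ↓ ¬K) = F → F = T
¬M ∧ ((V → R) → (¬H ↓ ¬K)) = T ∧ T = T
Thus Statement 1 is true.

Statement 2: This is K ∧ ¬((¬M ∨ V) → ¬H).

¬M = ¬F = T
¬M ∨ V = T ∨ T = T
¬H = ¬F = T
(¬M ∨ V) → ¬H = T → T = T
¬((¬M ∨ V) → ¬H) = ¬T = F
K ∧ ¬((¬M ∨ V) → ¬H) = F ∧ F = F
Hence Statement 2 is false.

Statement 3: This is (((V → K) ⊕ ¬S) ↔ R) ↑ (¬H → M).

V → K = T → F = F
¬S = ¬T = F
(V → K) ⊕ ¬S = F ⊕ F = F
((V → K) ⊕ ¬S) ↔ R = F ↔ F = T
¬H = ¬F = T
¬H → M = T → F = F
(((V → K) ⊕ ¬S) ↔ R) ↑ (¬H → M) = T ↑ F = T
Hence Statement 3 is true.

Count: 2.

2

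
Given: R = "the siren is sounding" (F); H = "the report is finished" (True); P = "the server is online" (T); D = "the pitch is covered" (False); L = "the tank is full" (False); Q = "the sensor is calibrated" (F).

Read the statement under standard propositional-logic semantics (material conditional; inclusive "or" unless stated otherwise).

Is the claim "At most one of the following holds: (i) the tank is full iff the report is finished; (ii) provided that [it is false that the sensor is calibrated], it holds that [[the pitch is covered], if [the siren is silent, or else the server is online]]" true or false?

True

This is (L ↔ H) ↑ (¬Q → ((¬R ∨ P) → D)).

L ↔ H = F ↔ T = F
¬Q = ¬F = T
¬R = ¬F = T
¬R ∨ P = T ∨ T = T
(¬R ∨ P) → D = T → F = F
¬Q → ((¬R ∨ P) → D) = T → F = F
(L ↔ H) ↑ (¬Q → ((¬R ∨ P) → D)) = F ↑ F = T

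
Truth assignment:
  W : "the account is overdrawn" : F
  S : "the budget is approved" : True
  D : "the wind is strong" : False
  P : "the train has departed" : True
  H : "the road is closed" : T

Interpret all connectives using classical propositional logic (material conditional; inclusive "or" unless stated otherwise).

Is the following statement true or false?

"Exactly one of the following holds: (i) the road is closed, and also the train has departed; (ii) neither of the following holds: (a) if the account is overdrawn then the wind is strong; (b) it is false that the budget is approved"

True

Formalization: (H & P) xor ((W -> D) nor ~S)

H & P = T & T = T
W -> D = F -> F = T
~S = ~T = F
(W -> D) nor ~S = T nor F = F
(H & P) xor ((W -> D) nor ~S) = T xor F = T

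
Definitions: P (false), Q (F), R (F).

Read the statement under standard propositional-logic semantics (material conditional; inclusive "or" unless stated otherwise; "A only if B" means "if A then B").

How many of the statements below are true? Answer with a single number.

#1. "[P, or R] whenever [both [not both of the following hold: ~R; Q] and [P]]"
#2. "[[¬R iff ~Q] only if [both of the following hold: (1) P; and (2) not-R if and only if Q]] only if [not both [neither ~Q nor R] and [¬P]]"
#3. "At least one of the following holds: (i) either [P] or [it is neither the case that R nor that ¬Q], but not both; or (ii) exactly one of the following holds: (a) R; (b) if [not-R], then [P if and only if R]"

#1: Parsed as ((not R nand Q) and P) -> (P or R)

not R = not False = True
not R nand Q = True nand False = True
(not R nand Q) and P = True and False = False
P or R = False or False = False
((not R nand Q) and P) -> (P or R) = False -> False = True
Hence #1 is true.

#2: In symbols: ((not R iff not Q) -> (P and (not R iff Q))) -> ((not Q nor R) nand not P)

not R = not False = True
not Q = not False = True
not R iff not Q = True iff True = True
not R = not False = True
not R iff Q = True iff False = False
P and (not R iff Q) = False and False = False
(not R iff not Q) -> (P and (not R iff Q)) = True -> False = False
not Q = not False = True
not Q nor R = True nor False = False
not P = not False = True
(not Q nor R) nand not P = False nand True = True
((not R iff not Q) -> (P and (not R iff Q))) -> ((not Q nor R) nand not P) = False -> True = True
So #2 is true.

#3: This is (P xor (R nor not Q)) or (R xor (not R -> (P iff R))).

not Q = not False = True
R nor not Q = False nor True = False
P xor (R nor not Q) = False xor False = False
not R = not False = True
P iff R = False iff False = True
not R -> (P iff R) = True -> True = True
R xor (not R -> (P iff R)) = False xor True = True
(P xor (R nor not Q)) or (R xor (not R -> (P iff R))) = False or True = True
So #3 is true.

True statements: 3 (#1, #2, #3).

3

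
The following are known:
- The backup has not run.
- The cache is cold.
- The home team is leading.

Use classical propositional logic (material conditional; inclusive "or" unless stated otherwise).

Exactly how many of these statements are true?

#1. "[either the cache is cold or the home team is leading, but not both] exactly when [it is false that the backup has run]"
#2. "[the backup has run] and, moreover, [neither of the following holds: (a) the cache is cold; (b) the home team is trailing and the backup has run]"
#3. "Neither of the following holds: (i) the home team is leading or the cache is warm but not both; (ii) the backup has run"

Let N = "the cache is warm" (F), S = "the home team is leading" (T), G = "the backup has run" (F).

#1: In symbols: (~N xor S) <-> ~G

~N = ~F = T
~N xor S = T xor T = F
~G = ~F = T
(~N xor S) <-> ~G = F <-> T = F
So #1 is false.

#2: In symbols: G & (~N nor (~S & G))

~N = ~F = T
~S = ~T = F
~S & G = F & F = F
~N nor (~S & G) = T nor F = F
G & (~N nor (~S & G)) = F & F = F
So #2 is false.

#3: Parsed as (S xor N) nor G

S xor N = T xor F = T
(S xor N) nor G = T nor F = F
Hence #3 is false.

0 of the 3 statements are true (none).

0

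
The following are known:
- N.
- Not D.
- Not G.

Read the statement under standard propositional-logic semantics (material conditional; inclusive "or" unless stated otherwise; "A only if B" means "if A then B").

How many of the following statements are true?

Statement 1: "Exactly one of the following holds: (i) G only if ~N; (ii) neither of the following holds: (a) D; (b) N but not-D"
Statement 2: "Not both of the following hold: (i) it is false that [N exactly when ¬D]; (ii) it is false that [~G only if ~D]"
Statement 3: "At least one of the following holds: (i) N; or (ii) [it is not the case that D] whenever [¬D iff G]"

3

Statement 1: Parsed as (G -> ~N) xor (D nor (N & ~D))

~N = ~T = F
G -> ~N = F -> F = T
~D = ~F = T
N & ~D = T & T = T
D nor (N & ~D) = F nor T = F
(G -> ~N) xor (D nor (N & ~D)) = T xor F = T
Hence Statement 1 is true.

Statement 2: In symbols: ~(N <-> ~D) nand ~(~G -> ~D)

~D = ~F = T
N <-> ~D = T <-> T = T
~(N <-> ~D) = ~T = F
~G = ~F = T
~D = ~F = T
~G -> ~D = T -> T = T
~(~G -> ~D) = ~T = F
~(N <-> ~D) nand ~(~G -> ~D) = F nand F = T
So Statement 2 is true.

Statement 3: This is N | ((~D <-> G) -> ~D).

~D = ~F = T
~D <-> G = T <-> F = F
~D = ~F = T
(~D <-> G) -> ~D = F -> T = T
N | ((~D <-> G) -> ~D) = T | T = T
So Statement 3 is true.

True statements: 3.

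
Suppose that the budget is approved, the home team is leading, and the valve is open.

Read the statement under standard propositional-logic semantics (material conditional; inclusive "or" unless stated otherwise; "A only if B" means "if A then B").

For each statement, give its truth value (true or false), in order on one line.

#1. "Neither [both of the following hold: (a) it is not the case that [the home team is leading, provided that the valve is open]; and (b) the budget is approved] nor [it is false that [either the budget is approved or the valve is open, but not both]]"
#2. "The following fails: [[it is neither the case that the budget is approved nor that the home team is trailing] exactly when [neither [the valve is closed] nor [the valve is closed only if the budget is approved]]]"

#1 F / #2 F

Let R = "the valve is open" (True), Q = "the home team is leading" (True), P = "the budget is approved" (True).

#1: Parsed as (not (R -> Q) and P) nor not (P xor R)

R -> Q = True -> True = True
not (R -> Q) = not True = False
not (R -> Q) and P = False and True = False
P xor R = True xor True = False
not (P xor R) = not False = True
(not (R -> Q) and P) nor not (P xor R) = False nor True = False
Hence #1 is false.

#2: In symbols: not ((P nor not Q) iff (not R nor (not R -> P)))

not Q = not True = False
P nor not Q = True nor False = False
not R = not True = False
not R = not True = False
not R -> P = False -> True = True
not R nor (not R -> P) = False nor True = False
(P nor not Q) iff (not R nor (not R -> P)) = False iff False = True
not ((P nor not Q) iff (not R nor (not R -> P))) = not True = False
So #2 is false.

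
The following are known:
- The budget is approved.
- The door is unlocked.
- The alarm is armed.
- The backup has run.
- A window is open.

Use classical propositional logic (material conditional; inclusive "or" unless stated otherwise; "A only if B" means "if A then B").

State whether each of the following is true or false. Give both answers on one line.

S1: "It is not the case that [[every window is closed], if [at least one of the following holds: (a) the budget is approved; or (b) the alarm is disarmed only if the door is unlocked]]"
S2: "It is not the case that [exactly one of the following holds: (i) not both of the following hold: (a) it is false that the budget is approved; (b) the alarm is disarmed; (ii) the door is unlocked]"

S1 true, S2 true

Let V = "the budget is approved" (T), L = "the alarm is armed" (T), U = "the door is locked" (F), N = "a window is open" (T).

S1: Formalization: ¬((V ∨ (¬L → ¬U)) → ¬N)

¬L = ¬T = F
¬U = ¬F = T
¬L → ¬U = F → T = T
V ∨ (¬L → ¬U) = T ∨ T = T
¬N = ¬T = F
(V ∨ (¬L → ¬U)) → ¬N = T → F = F
¬((V ∨ (¬L → ¬U)) → ¬N) = ¬F = T
Hence S1 is true.

S2: Formalization: ¬((¬V ↑ ¬L) ⊕ ¬U)

¬V = ¬T = F
¬L = ¬T = F
¬V ↑ ¬L = F ↑ F = T
¬U = ¬F = T
(¬V ↑ ¬L) ⊕ ¬U = T ⊕ T = F
¬((¬V ↑ ¬L) ⊕ ¬U) = ¬F = T
Hence S2 is true.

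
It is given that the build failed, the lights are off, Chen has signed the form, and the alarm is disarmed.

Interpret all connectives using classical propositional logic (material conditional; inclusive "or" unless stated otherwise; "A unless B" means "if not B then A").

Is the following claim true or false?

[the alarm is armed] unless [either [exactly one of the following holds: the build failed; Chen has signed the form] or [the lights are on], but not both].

False

Let S = "the alarm is armed" (False), P = "the build passed" (False), R = "Chen has signed the form" (True), Q = "the lights are on" (False).
This is S or ((not P xor R) xor Q).

not P = not False = True
not P xor R = True xor True = False
(not P xor R) xor Q = False xor False = False
S or ((not P xor R) xor Q) = False or False = False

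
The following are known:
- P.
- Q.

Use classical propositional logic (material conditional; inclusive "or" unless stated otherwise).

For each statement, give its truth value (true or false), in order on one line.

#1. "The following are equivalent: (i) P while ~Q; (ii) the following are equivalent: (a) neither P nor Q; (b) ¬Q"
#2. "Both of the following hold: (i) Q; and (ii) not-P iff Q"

#1 F; #2 F

#1: Parsed as (P & ~Q) <-> ((P nor Q) <-> ~Q)

~Q = ~T = F
P & ~Q = T & F = F
P nor Q = T nor T = F
~Q = ~T = F
(P nor Q) <-> ~Q = F <-> F = T
(P & ~Q) <-> ((P nor Q) <-> ~Q) = F <-> T = F
Thus #1 is false.

#2: Parsed as Q & (~P <-> Q)

~P = ~T = F
~P <-> Q = F <-> T = F
Q & (~P <-> Q) = T & F = F
Thus #2 is false.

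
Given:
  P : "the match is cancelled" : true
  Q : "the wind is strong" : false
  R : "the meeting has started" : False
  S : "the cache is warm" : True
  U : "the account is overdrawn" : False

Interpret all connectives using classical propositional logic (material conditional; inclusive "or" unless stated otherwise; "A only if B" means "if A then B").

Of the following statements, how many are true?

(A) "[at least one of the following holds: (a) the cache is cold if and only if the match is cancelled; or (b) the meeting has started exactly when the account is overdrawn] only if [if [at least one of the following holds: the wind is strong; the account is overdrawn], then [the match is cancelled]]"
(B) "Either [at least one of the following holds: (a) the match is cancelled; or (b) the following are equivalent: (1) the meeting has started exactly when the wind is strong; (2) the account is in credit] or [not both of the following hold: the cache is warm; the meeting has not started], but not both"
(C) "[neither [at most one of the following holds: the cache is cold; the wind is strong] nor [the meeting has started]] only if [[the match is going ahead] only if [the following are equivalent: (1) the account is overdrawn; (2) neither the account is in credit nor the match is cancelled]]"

3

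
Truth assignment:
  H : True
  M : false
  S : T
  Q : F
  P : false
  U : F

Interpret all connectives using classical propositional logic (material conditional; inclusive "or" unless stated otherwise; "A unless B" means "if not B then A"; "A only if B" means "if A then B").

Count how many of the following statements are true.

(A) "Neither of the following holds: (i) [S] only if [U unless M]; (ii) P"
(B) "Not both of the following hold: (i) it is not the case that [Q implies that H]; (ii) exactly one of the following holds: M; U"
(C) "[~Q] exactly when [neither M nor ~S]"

(A): In symbols: (S → (U ∨ M)) ↓ P

U ∨ M = F ∨ F = F
S → (U ∨ M) = T → F = F
(S → (U ∨ M)) ↓ P = F ↓ F = T
Hence (A) is true.

(B): This is ¬(Q → H) ↑ (M ⊕ U).

Q → H = F → T = T
¬(Q → H) = ¬T = F
M ⊕ U = F ⊕ F = F
¬(Q → H) ↑ (M ⊕ U) = F ↑ F = T
So (B) is true.

(C): This is ¬Q ↔ (M ↓ ¬S).

¬Q = ¬F = T
¬S = ¬T = F
M ↓ ¬S = F ↓ F = T
¬Q ↔ (M ↓ ¬S) = T ↔ T = T
Thus (C) is true.

Count: 3.

3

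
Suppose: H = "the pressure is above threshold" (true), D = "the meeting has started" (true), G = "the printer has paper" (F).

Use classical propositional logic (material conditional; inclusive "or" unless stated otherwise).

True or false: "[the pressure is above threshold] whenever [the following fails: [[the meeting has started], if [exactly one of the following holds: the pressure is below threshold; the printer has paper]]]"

Parsed as ¬((¬H ⊕ G) → D) → H

¬H = ¬T = F
¬H ⊕ G = F ⊕ F = F
(¬H ⊕ G) → D = F → T = T
¬((¬H ⊕ G) → D) = ¬T = F
¬((¬H ⊕ G) → D) → H = F → T = T

true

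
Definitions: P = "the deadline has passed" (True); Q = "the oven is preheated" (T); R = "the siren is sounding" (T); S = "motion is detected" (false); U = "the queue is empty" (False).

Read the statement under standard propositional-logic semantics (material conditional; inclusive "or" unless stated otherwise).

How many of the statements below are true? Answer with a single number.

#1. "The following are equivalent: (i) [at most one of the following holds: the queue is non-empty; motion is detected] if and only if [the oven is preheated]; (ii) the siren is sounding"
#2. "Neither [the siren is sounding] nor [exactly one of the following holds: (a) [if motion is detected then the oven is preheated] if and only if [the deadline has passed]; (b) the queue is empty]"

#1: This is ((not U nand S) iff Q) iff R.

not U = not False = True
not U nand S = True nand False = True
(not U nand S) iff Q = True iff True = True
((not U nand S) iff Q) iff R = True iff True = True
So #1 is true.

#2: In symbols: R nor (((S -> Q) iff P) xor U)

S -> Q = False -> True = True
(S -> Q) iff P = True iff True = True
((S -> Q) iff P) xor U = True xor False = True
R nor (((S -> Q) iff P) xor U) = True nor True = False
Hence #2 is false.

Count: 1.

1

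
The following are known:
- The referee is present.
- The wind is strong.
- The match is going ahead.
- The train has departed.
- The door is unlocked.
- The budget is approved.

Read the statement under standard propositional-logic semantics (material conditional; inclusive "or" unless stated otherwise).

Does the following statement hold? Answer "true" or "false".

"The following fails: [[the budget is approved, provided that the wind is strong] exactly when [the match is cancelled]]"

True.

Let Q = "the wind is strong" (T), V = "the budget is approved" (T), R = "the match is cancelled" (F).
In symbols: ~((Q -> V) <-> R)

Q -> V = T -> T = T
(Q -> V) <-> R = T <-> F = F
~((Q -> V) <-> R) = ~F = T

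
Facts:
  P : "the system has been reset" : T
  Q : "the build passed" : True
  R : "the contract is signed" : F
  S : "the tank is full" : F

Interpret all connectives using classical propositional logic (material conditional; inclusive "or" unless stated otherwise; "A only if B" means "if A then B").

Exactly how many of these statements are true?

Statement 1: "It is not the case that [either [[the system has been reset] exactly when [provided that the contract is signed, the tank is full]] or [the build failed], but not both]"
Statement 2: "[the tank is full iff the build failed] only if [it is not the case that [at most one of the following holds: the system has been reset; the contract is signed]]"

Statement 1: Parsed as ~((P <-> (R -> S)) xor ~Q)

R -> S = F -> F = T
P <-> (R -> S) = T <-> T = T
~Q = ~T = F
(P <-> (R -> S)) xor ~Q = T xor F = T
~((P <-> (R -> S)) xor ~Q) = ~T = F
Hence Statement 1 is false.

Statement 2: Formalization: (S <-> ~Q) -> ~(P nand R)

~Q = ~T = F
S <-> ~Q = F <-> F = T
P nand R = T nand F = T
~(P nand R) = ~T = F
(S <-> ~Q) -> ~(P nand R) = T -> F = F
So Statement 2 is false.

True statements: 0 (none).

0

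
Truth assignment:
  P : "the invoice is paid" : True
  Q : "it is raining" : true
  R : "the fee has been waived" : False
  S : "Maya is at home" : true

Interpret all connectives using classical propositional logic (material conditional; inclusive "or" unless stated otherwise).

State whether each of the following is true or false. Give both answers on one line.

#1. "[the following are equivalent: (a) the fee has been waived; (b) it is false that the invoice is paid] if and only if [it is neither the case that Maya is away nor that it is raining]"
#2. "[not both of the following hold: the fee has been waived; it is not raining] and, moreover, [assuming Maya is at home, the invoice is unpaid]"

#1 False; #2 False

#1: Parsed as (R <-> ~P) <-> (~S nor Q)

~P = ~T = F
R <-> ~P = F <-> F = T
~S = ~T = F
~S nor Q = F nor T = F
(R <-> ~P) <-> (~S nor Q) = T <-> F = F
So #1 is false.

#2: In symbols: (R nand ~Q) & (S -> ~P)

~Q = ~T = F
R nand ~Q = F nand F = T
~P = ~T = F
S -> ~P = T -> F = F
(R nand ~Q) & (S -> ~P) = T & F = F
Hence #2 is false.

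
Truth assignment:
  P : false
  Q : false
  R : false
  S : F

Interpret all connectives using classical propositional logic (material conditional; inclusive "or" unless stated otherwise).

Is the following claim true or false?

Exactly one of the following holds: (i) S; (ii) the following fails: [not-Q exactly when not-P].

False.

In symbols: S ⊕ ¬(¬Q ↔ ¬P)

¬Q = ¬F = T
¬P = ¬F = T
¬Q ↔ ¬P = T ↔ T = T
¬(¬Q ↔ ¬P) = ¬T = F
S ⊕ ¬(¬Q ↔ ¬P) = F ⊕ F = F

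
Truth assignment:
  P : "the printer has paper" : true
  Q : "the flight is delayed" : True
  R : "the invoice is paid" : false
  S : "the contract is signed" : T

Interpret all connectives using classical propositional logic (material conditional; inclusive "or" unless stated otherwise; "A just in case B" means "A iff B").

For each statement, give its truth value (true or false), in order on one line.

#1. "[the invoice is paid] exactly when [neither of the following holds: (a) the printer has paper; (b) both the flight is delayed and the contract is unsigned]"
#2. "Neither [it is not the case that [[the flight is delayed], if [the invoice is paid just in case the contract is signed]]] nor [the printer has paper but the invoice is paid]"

#1: Parsed as R ↔ (P ↓ (Q ∧ ¬S))

¬S = ¬T = F
Q ∧ ¬S = T ∧ F = F
P ↓ (Q ∧ ¬S) = T ↓ F = F
R ↔ (P ↓ (Q ∧ ¬S)) = F ↔ F = T
So #1 is true.

#2: This is ¬((R ↔ S) → Q) ↓ (P ∧ R).

R ↔ S = F ↔ T = F
(R ↔ S) → Q = F → T = T
¬((R ↔ S) → Q) = ¬T = F
P ∧ R = T ∧ F = F
¬((R ↔ S) → Q) ↓ (P ∧ R) = F ↓ F = T
Thus #2 is true.

#1 true; #2 true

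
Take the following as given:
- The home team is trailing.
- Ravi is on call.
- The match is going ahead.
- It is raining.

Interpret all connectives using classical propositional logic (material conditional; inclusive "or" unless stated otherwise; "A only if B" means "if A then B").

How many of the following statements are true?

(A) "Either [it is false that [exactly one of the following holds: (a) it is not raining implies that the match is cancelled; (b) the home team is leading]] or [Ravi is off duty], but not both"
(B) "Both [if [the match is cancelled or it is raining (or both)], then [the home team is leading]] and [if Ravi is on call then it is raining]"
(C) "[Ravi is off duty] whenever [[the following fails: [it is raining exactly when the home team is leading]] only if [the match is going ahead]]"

Let M = "it is raining" (T), Q = "the match is cancelled" (F), P = "the home team is leading" (F), R = "Ravi is on call" (T).

(A): Formalization: ~((~M -> Q) xor P) xor ~R

~M = ~T = F
~M -> Q = F -> F = T
(~M -> Q) xor P = T xor F = T
~((~M -> Q) xor P) = ~T = F
~R = ~T = F
~((~M -> Q) xor P) xor ~R = F xor F = F
Thus (A) is false.

(B): In symbols: ((Q | M) -> P) & (R -> M)

Q | M = F | T = T
(Q | M) -> P = T -> F = F
R -> M = T -> T = T
((Q | M) -> P) & (R -> M) = F & T = F
Hence (B) is false.

(C): Formalization: (~(M <-> P) -> ~Q) -> ~R

M <-> P = T <-> F = F
~(M <-> P) = ~F = T
~Q = ~F = T
~(M <-> P) -> ~Q = T -> T = T
~R = ~T = F
(~(M <-> P) -> ~Q) -> ~R = T -> F = F
Hence (C) is false.

True statements: 0 (none).

0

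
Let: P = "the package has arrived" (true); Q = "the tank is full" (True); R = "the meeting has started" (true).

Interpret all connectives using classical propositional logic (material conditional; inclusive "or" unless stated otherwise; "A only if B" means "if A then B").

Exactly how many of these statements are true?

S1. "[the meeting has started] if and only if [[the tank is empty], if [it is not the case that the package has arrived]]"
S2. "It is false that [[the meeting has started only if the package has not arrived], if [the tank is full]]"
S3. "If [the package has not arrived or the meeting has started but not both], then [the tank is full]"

S1: Parsed as R <-> (~P -> ~Q)

~P = ~T = F
~Q = ~T = F
~P -> ~Q = F -> F = T
R <-> (~P -> ~Q) = T <-> T = T
Thus S1 is true.

S2: In symbols: ~(Q -> (R -> ~P))

~P = ~T = F
R -> ~P = T -> F = F
Q -> (R -> ~P) = T -> F = F
~(Q -> (R -> ~P)) = ~F = T
Hence S2 is true.

S3: Formalization: (~P xor R) -> Q

~P = ~T = F
~P xor R = F xor T = T
(~P xor R) -> Q = T -> T = T
Thus S3 is true.

True statements: 3 (S1, S2, S3).

3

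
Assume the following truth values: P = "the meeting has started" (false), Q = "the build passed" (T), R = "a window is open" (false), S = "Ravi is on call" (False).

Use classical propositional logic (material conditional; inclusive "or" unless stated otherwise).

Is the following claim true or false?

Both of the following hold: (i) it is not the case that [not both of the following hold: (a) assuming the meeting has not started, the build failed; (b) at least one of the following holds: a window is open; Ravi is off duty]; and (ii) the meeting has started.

Values: P=False, Q=True, R=False, S=False.
Parsed as not ((not P -> not Q) nand (R or not S)) and P

not P = not False = True
not Q = not True = False
not P -> not Q = True -> False = False
not S = not False = True
R or not S = False or True = True
(not P -> not Q) nand (R or not S) = False nand True = True
not ((not P -> not Q) nand (R or not S)) = not True = False
not ((not P -> not Q) nand (R or not S)) and P = False and False = False

false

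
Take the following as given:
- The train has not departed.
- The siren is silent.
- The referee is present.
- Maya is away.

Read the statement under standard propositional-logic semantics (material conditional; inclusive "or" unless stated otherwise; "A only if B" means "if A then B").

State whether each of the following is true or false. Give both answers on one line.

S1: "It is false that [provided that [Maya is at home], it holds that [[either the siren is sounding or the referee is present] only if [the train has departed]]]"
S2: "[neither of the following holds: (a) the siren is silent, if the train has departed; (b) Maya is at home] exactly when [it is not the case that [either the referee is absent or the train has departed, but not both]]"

Let S = "Maya is at home" (False), Q = "the siren is sounding" (False), R = "the referee is present" (True), P = "the train has departed" (False).

S1: Parsed as not (S -> ((Q or R) -> P))

Q or R = False or True = True
(Q or R) -> P = True -> False = False
S -> ((Q or R) -> P) = False -> False = True
not (S -> ((Q or R) -> P)) = not True = False
Thus S1 is false.

S2: In symbols: ((P -> not Q) nor S) iff not (not R xor P)

not Q = not False = True
P -> not Q = False -> True = True
(P -> not Q) nor S = True nor False = False
not R = not True = False
not R xor P = False xor False = False
not (not R xor P) = not False = True
((P -> not Q) nor S) iff not (not R xor P) = False iff True = False
So S2 is false.

S1 false; S2 false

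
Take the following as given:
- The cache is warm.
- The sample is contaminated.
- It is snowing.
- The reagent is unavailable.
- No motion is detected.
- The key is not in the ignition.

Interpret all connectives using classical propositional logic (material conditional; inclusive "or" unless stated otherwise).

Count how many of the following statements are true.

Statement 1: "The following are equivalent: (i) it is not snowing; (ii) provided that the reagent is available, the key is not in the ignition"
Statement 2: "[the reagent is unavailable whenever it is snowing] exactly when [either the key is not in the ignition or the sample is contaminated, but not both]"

Let R = "it is snowing" (T), S = "the reagent is available" (F), V = "the key is in the ignition" (F), Q = "the sample is contaminated" (T).

Statement 1: Parsed as ¬R ↔ (S → ¬V)

¬R = ¬T = F
¬V = ¬F = T
S → ¬V = F → T = T
¬R ↔ (S → ¬V) = F ↔ T = F
So Statement 1 is false.

Statement 2: Parsed as (R → ¬S) ↔ (¬V ⊕ Q)

¬S = ¬F = T
R → ¬S = T → T = T
¬V = ¬F = T
¬V ⊕ Q = T ⊕ T = F
(R → ¬S) ↔ (¬V ⊕ Q) = T ↔ F = F
Hence Statement 2 is false.

Count: 0.

0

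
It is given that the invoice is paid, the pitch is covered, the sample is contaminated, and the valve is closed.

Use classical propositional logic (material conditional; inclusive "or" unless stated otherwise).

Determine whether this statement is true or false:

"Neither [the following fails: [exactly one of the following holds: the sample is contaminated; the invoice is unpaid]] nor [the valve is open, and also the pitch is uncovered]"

true

Let R = "the sample is contaminated" (T), P = "the invoice is paid" (T), S = "the valve is open" (F), Q = "the pitch is covered" (T).
Formalization: ~(R xor ~P) nor (S & ~Q)

~P = ~T = F
R xor ~P = T xor F = T
~(R xor ~P) = ~T = F
~Q = ~T = F
S & ~Q = F & F = F
~(R xor ~P) nor (S & ~Q) = F nor F = T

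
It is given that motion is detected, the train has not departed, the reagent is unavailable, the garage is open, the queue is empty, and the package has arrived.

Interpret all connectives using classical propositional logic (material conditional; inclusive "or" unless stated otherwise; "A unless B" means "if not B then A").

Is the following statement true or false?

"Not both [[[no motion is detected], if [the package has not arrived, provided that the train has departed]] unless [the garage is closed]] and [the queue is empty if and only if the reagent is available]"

The statement is true.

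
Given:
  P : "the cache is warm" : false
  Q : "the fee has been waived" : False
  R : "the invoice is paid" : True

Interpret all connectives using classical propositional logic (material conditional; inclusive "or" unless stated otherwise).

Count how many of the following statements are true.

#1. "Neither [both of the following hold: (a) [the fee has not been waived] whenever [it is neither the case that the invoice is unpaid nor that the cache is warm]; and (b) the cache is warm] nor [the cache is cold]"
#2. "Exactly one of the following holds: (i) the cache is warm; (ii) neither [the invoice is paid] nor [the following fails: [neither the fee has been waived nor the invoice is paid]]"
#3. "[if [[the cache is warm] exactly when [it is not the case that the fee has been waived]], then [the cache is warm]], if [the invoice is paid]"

#1: In symbols: (((~R nor P) -> ~Q) & P) nor ~P

~R = ~T = F
~R nor P = F nor F = T
~Q = ~F = T
(~R nor P) -> ~Q = T -> T = T
((~R nor P) -> ~Q) & P = T & F = F
~P = ~F = T
(((~R nor P) -> ~Q) & P) nor ~P = F nor T = F
Hence #1 is false.

#2: In symbols: P xor (R nor ~(Q nor R))

Q nor R = F nor T = F
~(Q nor R) = ~F = T
R nor ~(Q nor R) = T nor T = F
P xor (R nor ~(Q nor R)) = F xor F = F
Thus #2 is false.

#3: This is R -> ((P <-> ~Q) -> P).

~Q = ~F = T
P <-> ~Q = F <-> T = F
(P <-> ~Q) -> P = F -> F = T
R -> ((P <-> ~Q) -> P) = T -> T = T
So #3 is true.

True statements: 1.

1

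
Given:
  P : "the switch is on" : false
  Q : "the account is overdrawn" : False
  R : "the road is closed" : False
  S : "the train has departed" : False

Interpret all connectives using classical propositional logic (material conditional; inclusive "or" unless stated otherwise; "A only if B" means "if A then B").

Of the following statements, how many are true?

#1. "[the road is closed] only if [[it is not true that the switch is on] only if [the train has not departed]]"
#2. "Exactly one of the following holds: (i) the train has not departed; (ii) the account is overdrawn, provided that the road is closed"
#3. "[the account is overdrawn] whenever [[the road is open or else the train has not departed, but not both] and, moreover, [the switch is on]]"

#1: Formalization: R -> (~P -> ~S)

~P = ~F = T
~S = ~F = T
~P -> ~S = T -> T = T
R -> (~P -> ~S) = F -> T = T
So #1 is true.

#2: In symbols: ~S xor (R -> Q)

~S = ~F = T
R -> Q = F -> F = T
~S xor (R -> Q) = T xor T = F
Thus #2 is false.

#3: Formalization: ((~R xor ~S) & P) -> Q

~R = ~F = T
~S = ~F = T
~R xor ~S = T xor T = F
(~R xor ~S) & P = F & F = F
((~R xor ~S) & P) -> Q = F -> F = T
Thus #3 is true.

Count: 2.

2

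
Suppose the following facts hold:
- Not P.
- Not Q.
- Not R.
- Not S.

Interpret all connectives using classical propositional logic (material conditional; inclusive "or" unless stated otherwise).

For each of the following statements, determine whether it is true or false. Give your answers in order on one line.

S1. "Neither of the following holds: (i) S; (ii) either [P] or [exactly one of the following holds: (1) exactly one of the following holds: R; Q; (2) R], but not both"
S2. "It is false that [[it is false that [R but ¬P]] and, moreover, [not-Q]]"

S1 true; S2 false

S1: Parsed as S nor (P xor ((R xor Q) xor R))

R xor Q = False xor False = False
(R xor Q) xor R = False xor False = False
P xor ((R xor Q) xor R) = False xor False = False
S nor (P xor ((R xor Q) xor R)) = False nor False = True
Hence S1 is true.

S2: Parsed as not (not (R and not P) and not Q)

not P = not False = True
R and not P = False and True = False
not (R and not P) = not False = True
not Q = not False = True
not (R and not P) and not Q = True and True = True
not (not (R and not P) and not Q) = not True = False
Hence S2 is false.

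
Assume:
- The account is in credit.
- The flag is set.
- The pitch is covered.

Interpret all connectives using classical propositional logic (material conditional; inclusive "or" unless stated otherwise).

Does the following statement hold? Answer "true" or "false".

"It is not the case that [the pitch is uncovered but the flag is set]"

The statement is true.

Let R = "the pitch is covered" (T), Q = "the flag is set" (T).
Parsed as ~(~R & Q)

~R = ~T = F
~R & Q = F & T = F
~(~R & Q) = ~F = T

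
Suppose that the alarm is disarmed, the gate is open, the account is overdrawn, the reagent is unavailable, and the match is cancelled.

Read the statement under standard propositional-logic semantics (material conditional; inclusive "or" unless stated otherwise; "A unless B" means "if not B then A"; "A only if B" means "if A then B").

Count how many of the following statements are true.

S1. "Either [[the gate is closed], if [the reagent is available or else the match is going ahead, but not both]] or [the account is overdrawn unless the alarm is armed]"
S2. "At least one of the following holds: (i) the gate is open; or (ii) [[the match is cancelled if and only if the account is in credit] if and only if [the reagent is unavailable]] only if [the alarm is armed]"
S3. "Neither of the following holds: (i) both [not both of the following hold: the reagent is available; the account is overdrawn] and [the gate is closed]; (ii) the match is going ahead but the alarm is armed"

3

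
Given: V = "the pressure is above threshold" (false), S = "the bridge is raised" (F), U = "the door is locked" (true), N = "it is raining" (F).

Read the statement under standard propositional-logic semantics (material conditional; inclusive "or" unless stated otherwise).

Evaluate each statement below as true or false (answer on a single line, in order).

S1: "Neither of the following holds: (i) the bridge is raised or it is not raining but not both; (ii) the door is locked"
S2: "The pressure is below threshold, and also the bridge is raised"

S1: Parsed as (S xor not N) nor U

not N = not False = True
S xor not N = False xor True = True
(S xor not N) nor U = True nor True = False
Hence S1 is false.

S2: In symbols: not V and S

not V = not False = True
not V and S = True and False = False
Thus S2 is false.

S1 false / S2 false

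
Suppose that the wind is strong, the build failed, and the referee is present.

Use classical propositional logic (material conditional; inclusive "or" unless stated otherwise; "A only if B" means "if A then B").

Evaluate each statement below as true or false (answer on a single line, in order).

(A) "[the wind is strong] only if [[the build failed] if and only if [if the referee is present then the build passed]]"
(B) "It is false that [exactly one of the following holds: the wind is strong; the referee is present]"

Let P = "the wind is strong" (True), Q = "the build passed" (False), R = "the referee is present" (True).

(A): In symbols: P -> (not Q iff (R -> Q))

not Q = not False = True
R -> Q = True -> False = False
not Q iff (R -> Q) = True iff False = False
P -> (not Q iff (R -> Q)) = True -> False = False
So (A) is false.

(B): Formalization: not (P xor R)

P xor R = True xor True = False
not (P xor R) = not False = True
So (B) is true.

(A) False; (B) True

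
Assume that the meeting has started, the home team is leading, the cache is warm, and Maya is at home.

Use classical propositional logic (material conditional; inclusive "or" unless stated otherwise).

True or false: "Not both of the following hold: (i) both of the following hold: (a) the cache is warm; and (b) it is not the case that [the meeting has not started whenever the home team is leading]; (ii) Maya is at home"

Let R = "the cache is warm" (T), Q = "the home team is leading" (T), P = "the meeting has started" (T), S = "Maya is at home" (T).
This is (R ∧ ¬(Q → ¬P)) ↑ S.

¬P = ¬T = F
Q → ¬P = T → F = F
¬(Q → ¬P) = ¬F = T
R ∧ ¬(Q → ¬P) = T ∧ T = T
(R ∧ ¬(Q → ¬P)) ↑ S = T ↑ T = F

False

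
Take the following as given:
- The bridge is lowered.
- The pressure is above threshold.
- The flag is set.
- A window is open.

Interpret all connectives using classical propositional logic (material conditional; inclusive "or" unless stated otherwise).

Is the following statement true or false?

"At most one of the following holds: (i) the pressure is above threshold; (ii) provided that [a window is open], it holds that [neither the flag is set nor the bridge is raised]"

True.

Let Q = "the pressure is above threshold" (T), S = "a window is open" (T), R = "the flag is set" (T), P = "the bridge is raised" (F).
In symbols: Q ↑ (S → (R ↓ P))

R ↓ P = T ↓ F = F
S → (R ↓ P) = T → F = F
Q ↑ (S → (R ↓ P)) = T ↑ F = T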